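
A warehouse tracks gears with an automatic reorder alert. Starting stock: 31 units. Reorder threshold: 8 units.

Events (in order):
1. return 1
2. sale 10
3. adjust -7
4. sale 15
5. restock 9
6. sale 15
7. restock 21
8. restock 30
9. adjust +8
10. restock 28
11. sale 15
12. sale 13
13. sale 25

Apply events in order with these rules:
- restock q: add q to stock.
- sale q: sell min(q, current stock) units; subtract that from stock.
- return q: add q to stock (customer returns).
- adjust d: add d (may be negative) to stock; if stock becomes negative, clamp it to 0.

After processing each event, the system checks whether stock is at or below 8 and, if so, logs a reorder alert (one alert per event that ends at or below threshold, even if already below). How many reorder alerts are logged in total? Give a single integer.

Answer: 2

Derivation:
Processing events:
Start: stock = 31
  Event 1 (return 1): 31 + 1 = 32
  Event 2 (sale 10): sell min(10,32)=10. stock: 32 - 10 = 22. total_sold = 10
  Event 3 (adjust -7): 22 + -7 = 15
  Event 4 (sale 15): sell min(15,15)=15. stock: 15 - 15 = 0. total_sold = 25
  Event 5 (restock 9): 0 + 9 = 9
  Event 6 (sale 15): sell min(15,9)=9. stock: 9 - 9 = 0. total_sold = 34
  Event 7 (restock 21): 0 + 21 = 21
  Event 8 (restock 30): 21 + 30 = 51
  Event 9 (adjust +8): 51 + 8 = 59
  Event 10 (restock 28): 59 + 28 = 87
  Event 11 (sale 15): sell min(15,87)=15. stock: 87 - 15 = 72. total_sold = 49
  Event 12 (sale 13): sell min(13,72)=13. stock: 72 - 13 = 59. total_sold = 62
  Event 13 (sale 25): sell min(25,59)=25. stock: 59 - 25 = 34. total_sold = 87
Final: stock = 34, total_sold = 87

Checking against threshold 8:
  After event 1: stock=32 > 8
  After event 2: stock=22 > 8
  After event 3: stock=15 > 8
  After event 4: stock=0 <= 8 -> ALERT
  After event 5: stock=9 > 8
  After event 6: stock=0 <= 8 -> ALERT
  After event 7: stock=21 > 8
  After event 8: stock=51 > 8
  After event 9: stock=59 > 8
  After event 10: stock=87 > 8
  After event 11: stock=72 > 8
  After event 12: stock=59 > 8
  After event 13: stock=34 > 8
Alert events: [4, 6]. Count = 2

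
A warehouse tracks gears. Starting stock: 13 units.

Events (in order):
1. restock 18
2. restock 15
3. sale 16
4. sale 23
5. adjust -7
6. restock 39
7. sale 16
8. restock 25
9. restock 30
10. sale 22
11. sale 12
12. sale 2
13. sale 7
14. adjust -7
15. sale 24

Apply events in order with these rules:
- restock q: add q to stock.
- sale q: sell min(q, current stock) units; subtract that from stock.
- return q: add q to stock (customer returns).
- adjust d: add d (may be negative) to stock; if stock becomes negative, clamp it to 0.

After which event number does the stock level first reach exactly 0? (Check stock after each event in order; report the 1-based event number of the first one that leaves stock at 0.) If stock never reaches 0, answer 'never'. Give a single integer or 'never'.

Processing events:
Start: stock = 13
  Event 1 (restock 18): 13 + 18 = 31
  Event 2 (restock 15): 31 + 15 = 46
  Event 3 (sale 16): sell min(16,46)=16. stock: 46 - 16 = 30. total_sold = 16
  Event 4 (sale 23): sell min(23,30)=23. stock: 30 - 23 = 7. total_sold = 39
  Event 5 (adjust -7): 7 + -7 = 0
  Event 6 (restock 39): 0 + 39 = 39
  Event 7 (sale 16): sell min(16,39)=16. stock: 39 - 16 = 23. total_sold = 55
  Event 8 (restock 25): 23 + 25 = 48
  Event 9 (restock 30): 48 + 30 = 78
  Event 10 (sale 22): sell min(22,78)=22. stock: 78 - 22 = 56. total_sold = 77
  Event 11 (sale 12): sell min(12,56)=12. stock: 56 - 12 = 44. total_sold = 89
  Event 12 (sale 2): sell min(2,44)=2. stock: 44 - 2 = 42. total_sold = 91
  Event 13 (sale 7): sell min(7,42)=7. stock: 42 - 7 = 35. total_sold = 98
  Event 14 (adjust -7): 35 + -7 = 28
  Event 15 (sale 24): sell min(24,28)=24. stock: 28 - 24 = 4. total_sold = 122
Final: stock = 4, total_sold = 122

First zero at event 5.

Answer: 5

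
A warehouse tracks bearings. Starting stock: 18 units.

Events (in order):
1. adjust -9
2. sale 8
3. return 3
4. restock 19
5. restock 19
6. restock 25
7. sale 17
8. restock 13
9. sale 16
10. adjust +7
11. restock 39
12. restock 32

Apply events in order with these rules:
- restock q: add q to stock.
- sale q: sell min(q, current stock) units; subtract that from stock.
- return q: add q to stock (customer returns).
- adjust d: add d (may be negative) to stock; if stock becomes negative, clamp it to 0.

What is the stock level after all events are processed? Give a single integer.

Answer: 125

Derivation:
Processing events:
Start: stock = 18
  Event 1 (adjust -9): 18 + -9 = 9
  Event 2 (sale 8): sell min(8,9)=8. stock: 9 - 8 = 1. total_sold = 8
  Event 3 (return 3): 1 + 3 = 4
  Event 4 (restock 19): 4 + 19 = 23
  Event 5 (restock 19): 23 + 19 = 42
  Event 6 (restock 25): 42 + 25 = 67
  Event 7 (sale 17): sell min(17,67)=17. stock: 67 - 17 = 50. total_sold = 25
  Event 8 (restock 13): 50 + 13 = 63
  Event 9 (sale 16): sell min(16,63)=16. stock: 63 - 16 = 47. total_sold = 41
  Event 10 (adjust +7): 47 + 7 = 54
  Event 11 (restock 39): 54 + 39 = 93
  Event 12 (restock 32): 93 + 32 = 125
Final: stock = 125, total_sold = 41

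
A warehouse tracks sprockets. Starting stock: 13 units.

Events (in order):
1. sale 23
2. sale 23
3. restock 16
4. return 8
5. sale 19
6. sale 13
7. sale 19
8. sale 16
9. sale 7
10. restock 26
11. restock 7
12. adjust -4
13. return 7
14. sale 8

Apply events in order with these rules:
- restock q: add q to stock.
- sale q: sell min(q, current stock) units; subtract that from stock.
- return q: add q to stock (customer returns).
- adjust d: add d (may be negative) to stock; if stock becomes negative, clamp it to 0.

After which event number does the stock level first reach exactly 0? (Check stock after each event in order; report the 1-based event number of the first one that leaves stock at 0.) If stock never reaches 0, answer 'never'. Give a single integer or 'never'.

Processing events:
Start: stock = 13
  Event 1 (sale 23): sell min(23,13)=13. stock: 13 - 13 = 0. total_sold = 13
  Event 2 (sale 23): sell min(23,0)=0. stock: 0 - 0 = 0. total_sold = 13
  Event 3 (restock 16): 0 + 16 = 16
  Event 4 (return 8): 16 + 8 = 24
  Event 5 (sale 19): sell min(19,24)=19. stock: 24 - 19 = 5. total_sold = 32
  Event 6 (sale 13): sell min(13,5)=5. stock: 5 - 5 = 0. total_sold = 37
  Event 7 (sale 19): sell min(19,0)=0. stock: 0 - 0 = 0. total_sold = 37
  Event 8 (sale 16): sell min(16,0)=0. stock: 0 - 0 = 0. total_sold = 37
  Event 9 (sale 7): sell min(7,0)=0. stock: 0 - 0 = 0. total_sold = 37
  Event 10 (restock 26): 0 + 26 = 26
  Event 11 (restock 7): 26 + 7 = 33
  Event 12 (adjust -4): 33 + -4 = 29
  Event 13 (return 7): 29 + 7 = 36
  Event 14 (sale 8): sell min(8,36)=8. stock: 36 - 8 = 28. total_sold = 45
Final: stock = 28, total_sold = 45

First zero at event 1.

Answer: 1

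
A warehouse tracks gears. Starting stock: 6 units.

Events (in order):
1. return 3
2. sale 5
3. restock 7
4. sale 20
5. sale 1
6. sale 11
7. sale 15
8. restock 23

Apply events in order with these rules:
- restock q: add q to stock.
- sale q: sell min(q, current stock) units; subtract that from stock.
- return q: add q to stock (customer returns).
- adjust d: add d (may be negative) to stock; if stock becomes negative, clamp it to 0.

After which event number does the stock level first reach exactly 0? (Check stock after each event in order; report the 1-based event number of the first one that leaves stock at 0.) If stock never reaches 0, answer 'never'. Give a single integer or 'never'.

Answer: 4

Derivation:
Processing events:
Start: stock = 6
  Event 1 (return 3): 6 + 3 = 9
  Event 2 (sale 5): sell min(5,9)=5. stock: 9 - 5 = 4. total_sold = 5
  Event 3 (restock 7): 4 + 7 = 11
  Event 4 (sale 20): sell min(20,11)=11. stock: 11 - 11 = 0. total_sold = 16
  Event 5 (sale 1): sell min(1,0)=0. stock: 0 - 0 = 0. total_sold = 16
  Event 6 (sale 11): sell min(11,0)=0. stock: 0 - 0 = 0. total_sold = 16
  Event 7 (sale 15): sell min(15,0)=0. stock: 0 - 0 = 0. total_sold = 16
  Event 8 (restock 23): 0 + 23 = 23
Final: stock = 23, total_sold = 16

First zero at event 4.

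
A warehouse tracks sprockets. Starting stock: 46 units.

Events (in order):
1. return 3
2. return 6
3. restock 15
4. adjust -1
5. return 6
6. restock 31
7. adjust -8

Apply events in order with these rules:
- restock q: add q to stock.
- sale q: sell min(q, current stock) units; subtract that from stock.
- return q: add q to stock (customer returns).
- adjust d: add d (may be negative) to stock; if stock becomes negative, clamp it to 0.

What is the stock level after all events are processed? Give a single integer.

Answer: 98

Derivation:
Processing events:
Start: stock = 46
  Event 1 (return 3): 46 + 3 = 49
  Event 2 (return 6): 49 + 6 = 55
  Event 3 (restock 15): 55 + 15 = 70
  Event 4 (adjust -1): 70 + -1 = 69
  Event 5 (return 6): 69 + 6 = 75
  Event 6 (restock 31): 75 + 31 = 106
  Event 7 (adjust -8): 106 + -8 = 98
Final: stock = 98, total_sold = 0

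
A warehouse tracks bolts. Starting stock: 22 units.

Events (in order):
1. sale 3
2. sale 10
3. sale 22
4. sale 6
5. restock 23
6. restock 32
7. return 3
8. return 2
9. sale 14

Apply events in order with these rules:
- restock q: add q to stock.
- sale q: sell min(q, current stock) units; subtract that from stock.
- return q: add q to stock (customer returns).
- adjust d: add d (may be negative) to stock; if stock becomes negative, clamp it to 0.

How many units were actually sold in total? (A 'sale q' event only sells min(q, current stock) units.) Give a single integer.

Answer: 36

Derivation:
Processing events:
Start: stock = 22
  Event 1 (sale 3): sell min(3,22)=3. stock: 22 - 3 = 19. total_sold = 3
  Event 2 (sale 10): sell min(10,19)=10. stock: 19 - 10 = 9. total_sold = 13
  Event 3 (sale 22): sell min(22,9)=9. stock: 9 - 9 = 0. total_sold = 22
  Event 4 (sale 6): sell min(6,0)=0. stock: 0 - 0 = 0. total_sold = 22
  Event 5 (restock 23): 0 + 23 = 23
  Event 6 (restock 32): 23 + 32 = 55
  Event 7 (return 3): 55 + 3 = 58
  Event 8 (return 2): 58 + 2 = 60
  Event 9 (sale 14): sell min(14,60)=14. stock: 60 - 14 = 46. total_sold = 36
Final: stock = 46, total_sold = 36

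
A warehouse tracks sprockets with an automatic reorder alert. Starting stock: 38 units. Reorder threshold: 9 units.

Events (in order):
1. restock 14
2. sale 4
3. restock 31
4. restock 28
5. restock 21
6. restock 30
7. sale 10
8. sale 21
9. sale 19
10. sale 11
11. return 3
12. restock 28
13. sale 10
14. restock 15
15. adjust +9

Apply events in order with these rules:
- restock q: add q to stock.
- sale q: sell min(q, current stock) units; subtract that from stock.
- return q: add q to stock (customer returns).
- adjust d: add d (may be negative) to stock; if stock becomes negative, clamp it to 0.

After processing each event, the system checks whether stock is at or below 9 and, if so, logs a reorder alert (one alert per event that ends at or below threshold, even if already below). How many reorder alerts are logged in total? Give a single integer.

Answer: 0

Derivation:
Processing events:
Start: stock = 38
  Event 1 (restock 14): 38 + 14 = 52
  Event 2 (sale 4): sell min(4,52)=4. stock: 52 - 4 = 48. total_sold = 4
  Event 3 (restock 31): 48 + 31 = 79
  Event 4 (restock 28): 79 + 28 = 107
  Event 5 (restock 21): 107 + 21 = 128
  Event 6 (restock 30): 128 + 30 = 158
  Event 7 (sale 10): sell min(10,158)=10. stock: 158 - 10 = 148. total_sold = 14
  Event 8 (sale 21): sell min(21,148)=21. stock: 148 - 21 = 127. total_sold = 35
  Event 9 (sale 19): sell min(19,127)=19. stock: 127 - 19 = 108. total_sold = 54
  Event 10 (sale 11): sell min(11,108)=11. stock: 108 - 11 = 97. total_sold = 65
  Event 11 (return 3): 97 + 3 = 100
  Event 12 (restock 28): 100 + 28 = 128
  Event 13 (sale 10): sell min(10,128)=10. stock: 128 - 10 = 118. total_sold = 75
  Event 14 (restock 15): 118 + 15 = 133
  Event 15 (adjust +9): 133 + 9 = 142
Final: stock = 142, total_sold = 75

Checking against threshold 9:
  After event 1: stock=52 > 9
  After event 2: stock=48 > 9
  After event 3: stock=79 > 9
  After event 4: stock=107 > 9
  After event 5: stock=128 > 9
  After event 6: stock=158 > 9
  After event 7: stock=148 > 9
  After event 8: stock=127 > 9
  After event 9: stock=108 > 9
  After event 10: stock=97 > 9
  After event 11: stock=100 > 9
  After event 12: stock=128 > 9
  After event 13: stock=118 > 9
  After event 14: stock=133 > 9
  After event 15: stock=142 > 9
Alert events: []. Count = 0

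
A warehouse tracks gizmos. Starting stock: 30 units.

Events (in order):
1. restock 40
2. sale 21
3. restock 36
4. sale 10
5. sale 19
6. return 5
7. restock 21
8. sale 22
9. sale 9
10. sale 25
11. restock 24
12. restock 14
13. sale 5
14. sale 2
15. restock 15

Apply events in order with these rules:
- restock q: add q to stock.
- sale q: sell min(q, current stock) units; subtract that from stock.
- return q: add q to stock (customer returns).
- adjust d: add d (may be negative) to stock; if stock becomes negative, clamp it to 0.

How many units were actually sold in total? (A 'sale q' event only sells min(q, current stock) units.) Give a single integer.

Processing events:
Start: stock = 30
  Event 1 (restock 40): 30 + 40 = 70
  Event 2 (sale 21): sell min(21,70)=21. stock: 70 - 21 = 49. total_sold = 21
  Event 3 (restock 36): 49 + 36 = 85
  Event 4 (sale 10): sell min(10,85)=10. stock: 85 - 10 = 75. total_sold = 31
  Event 5 (sale 19): sell min(19,75)=19. stock: 75 - 19 = 56. total_sold = 50
  Event 6 (return 5): 56 + 5 = 61
  Event 7 (restock 21): 61 + 21 = 82
  Event 8 (sale 22): sell min(22,82)=22. stock: 82 - 22 = 60. total_sold = 72
  Event 9 (sale 9): sell min(9,60)=9. stock: 60 - 9 = 51. total_sold = 81
  Event 10 (sale 25): sell min(25,51)=25. stock: 51 - 25 = 26. total_sold = 106
  Event 11 (restock 24): 26 + 24 = 50
  Event 12 (restock 14): 50 + 14 = 64
  Event 13 (sale 5): sell min(5,64)=5. stock: 64 - 5 = 59. total_sold = 111
  Event 14 (sale 2): sell min(2,59)=2. stock: 59 - 2 = 57. total_sold = 113
  Event 15 (restock 15): 57 + 15 = 72
Final: stock = 72, total_sold = 113

Answer: 113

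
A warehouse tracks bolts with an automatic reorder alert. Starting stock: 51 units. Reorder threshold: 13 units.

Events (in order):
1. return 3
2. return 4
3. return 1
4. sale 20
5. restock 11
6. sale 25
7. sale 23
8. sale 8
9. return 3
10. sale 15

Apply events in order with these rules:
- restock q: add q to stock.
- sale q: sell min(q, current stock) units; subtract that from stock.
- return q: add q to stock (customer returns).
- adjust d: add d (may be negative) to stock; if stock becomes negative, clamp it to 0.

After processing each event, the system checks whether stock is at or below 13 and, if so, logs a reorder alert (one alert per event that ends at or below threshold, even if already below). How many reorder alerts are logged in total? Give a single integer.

Processing events:
Start: stock = 51
  Event 1 (return 3): 51 + 3 = 54
  Event 2 (return 4): 54 + 4 = 58
  Event 3 (return 1): 58 + 1 = 59
  Event 4 (sale 20): sell min(20,59)=20. stock: 59 - 20 = 39. total_sold = 20
  Event 5 (restock 11): 39 + 11 = 50
  Event 6 (sale 25): sell min(25,50)=25. stock: 50 - 25 = 25. total_sold = 45
  Event 7 (sale 23): sell min(23,25)=23. stock: 25 - 23 = 2. total_sold = 68
  Event 8 (sale 8): sell min(8,2)=2. stock: 2 - 2 = 0. total_sold = 70
  Event 9 (return 3): 0 + 3 = 3
  Event 10 (sale 15): sell min(15,3)=3. stock: 3 - 3 = 0. total_sold = 73
Final: stock = 0, total_sold = 73

Checking against threshold 13:
  After event 1: stock=54 > 13
  After event 2: stock=58 > 13
  After event 3: stock=59 > 13
  After event 4: stock=39 > 13
  After event 5: stock=50 > 13
  After event 6: stock=25 > 13
  After event 7: stock=2 <= 13 -> ALERT
  After event 8: stock=0 <= 13 -> ALERT
  After event 9: stock=3 <= 13 -> ALERT
  After event 10: stock=0 <= 13 -> ALERT
Alert events: [7, 8, 9, 10]. Count = 4

Answer: 4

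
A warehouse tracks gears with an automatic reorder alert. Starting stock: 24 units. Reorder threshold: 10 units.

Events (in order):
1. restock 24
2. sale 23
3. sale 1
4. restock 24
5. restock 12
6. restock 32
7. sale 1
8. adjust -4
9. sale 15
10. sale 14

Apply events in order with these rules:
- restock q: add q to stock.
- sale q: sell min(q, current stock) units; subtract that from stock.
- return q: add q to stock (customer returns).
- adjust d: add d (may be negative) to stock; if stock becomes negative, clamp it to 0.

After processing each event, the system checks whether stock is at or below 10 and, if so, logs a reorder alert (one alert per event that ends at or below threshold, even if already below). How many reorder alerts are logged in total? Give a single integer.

Processing events:
Start: stock = 24
  Event 1 (restock 24): 24 + 24 = 48
  Event 2 (sale 23): sell min(23,48)=23. stock: 48 - 23 = 25. total_sold = 23
  Event 3 (sale 1): sell min(1,25)=1. stock: 25 - 1 = 24. total_sold = 24
  Event 4 (restock 24): 24 + 24 = 48
  Event 5 (restock 12): 48 + 12 = 60
  Event 6 (restock 32): 60 + 32 = 92
  Event 7 (sale 1): sell min(1,92)=1. stock: 92 - 1 = 91. total_sold = 25
  Event 8 (adjust -4): 91 + -4 = 87
  Event 9 (sale 15): sell min(15,87)=15. stock: 87 - 15 = 72. total_sold = 40
  Event 10 (sale 14): sell min(14,72)=14. stock: 72 - 14 = 58. total_sold = 54
Final: stock = 58, total_sold = 54

Checking against threshold 10:
  After event 1: stock=48 > 10
  After event 2: stock=25 > 10
  After event 3: stock=24 > 10
  After event 4: stock=48 > 10
  After event 5: stock=60 > 10
  After event 6: stock=92 > 10
  After event 7: stock=91 > 10
  After event 8: stock=87 > 10
  After event 9: stock=72 > 10
  After event 10: stock=58 > 10
Alert events: []. Count = 0

Answer: 0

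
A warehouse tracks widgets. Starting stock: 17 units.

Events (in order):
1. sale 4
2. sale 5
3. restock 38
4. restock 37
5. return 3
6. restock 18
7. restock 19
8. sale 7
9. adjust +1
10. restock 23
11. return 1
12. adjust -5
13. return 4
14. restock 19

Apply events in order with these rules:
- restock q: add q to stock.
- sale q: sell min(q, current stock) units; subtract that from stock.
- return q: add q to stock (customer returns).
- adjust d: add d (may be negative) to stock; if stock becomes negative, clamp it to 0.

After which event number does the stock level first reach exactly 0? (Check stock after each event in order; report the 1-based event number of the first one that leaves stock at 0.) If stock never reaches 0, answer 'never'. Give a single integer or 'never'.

Answer: never

Derivation:
Processing events:
Start: stock = 17
  Event 1 (sale 4): sell min(4,17)=4. stock: 17 - 4 = 13. total_sold = 4
  Event 2 (sale 5): sell min(5,13)=5. stock: 13 - 5 = 8. total_sold = 9
  Event 3 (restock 38): 8 + 38 = 46
  Event 4 (restock 37): 46 + 37 = 83
  Event 5 (return 3): 83 + 3 = 86
  Event 6 (restock 18): 86 + 18 = 104
  Event 7 (restock 19): 104 + 19 = 123
  Event 8 (sale 7): sell min(7,123)=7. stock: 123 - 7 = 116. total_sold = 16
  Event 9 (adjust +1): 116 + 1 = 117
  Event 10 (restock 23): 117 + 23 = 140
  Event 11 (return 1): 140 + 1 = 141
  Event 12 (adjust -5): 141 + -5 = 136
  Event 13 (return 4): 136 + 4 = 140
  Event 14 (restock 19): 140 + 19 = 159
Final: stock = 159, total_sold = 16

Stock never reaches 0.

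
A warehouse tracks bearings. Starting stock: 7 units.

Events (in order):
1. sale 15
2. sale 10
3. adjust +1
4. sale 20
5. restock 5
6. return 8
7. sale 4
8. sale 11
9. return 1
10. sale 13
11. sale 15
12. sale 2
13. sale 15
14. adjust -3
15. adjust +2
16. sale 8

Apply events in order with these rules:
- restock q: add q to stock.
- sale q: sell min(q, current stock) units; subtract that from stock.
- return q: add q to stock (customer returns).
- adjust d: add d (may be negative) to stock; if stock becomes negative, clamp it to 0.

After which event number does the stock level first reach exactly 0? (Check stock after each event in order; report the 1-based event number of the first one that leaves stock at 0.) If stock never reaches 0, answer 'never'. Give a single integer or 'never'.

Processing events:
Start: stock = 7
  Event 1 (sale 15): sell min(15,7)=7. stock: 7 - 7 = 0. total_sold = 7
  Event 2 (sale 10): sell min(10,0)=0. stock: 0 - 0 = 0. total_sold = 7
  Event 3 (adjust +1): 0 + 1 = 1
  Event 4 (sale 20): sell min(20,1)=1. stock: 1 - 1 = 0. total_sold = 8
  Event 5 (restock 5): 0 + 5 = 5
  Event 6 (return 8): 5 + 8 = 13
  Event 7 (sale 4): sell min(4,13)=4. stock: 13 - 4 = 9. total_sold = 12
  Event 8 (sale 11): sell min(11,9)=9. stock: 9 - 9 = 0. total_sold = 21
  Event 9 (return 1): 0 + 1 = 1
  Event 10 (sale 13): sell min(13,1)=1. stock: 1 - 1 = 0. total_sold = 22
  Event 11 (sale 15): sell min(15,0)=0. stock: 0 - 0 = 0. total_sold = 22
  Event 12 (sale 2): sell min(2,0)=0. stock: 0 - 0 = 0. total_sold = 22
  Event 13 (sale 15): sell min(15,0)=0. stock: 0 - 0 = 0. total_sold = 22
  Event 14 (adjust -3): 0 + -3 = 0 (clamped to 0)
  Event 15 (adjust +2): 0 + 2 = 2
  Event 16 (sale 8): sell min(8,2)=2. stock: 2 - 2 = 0. total_sold = 24
Final: stock = 0, total_sold = 24

First zero at event 1.

Answer: 1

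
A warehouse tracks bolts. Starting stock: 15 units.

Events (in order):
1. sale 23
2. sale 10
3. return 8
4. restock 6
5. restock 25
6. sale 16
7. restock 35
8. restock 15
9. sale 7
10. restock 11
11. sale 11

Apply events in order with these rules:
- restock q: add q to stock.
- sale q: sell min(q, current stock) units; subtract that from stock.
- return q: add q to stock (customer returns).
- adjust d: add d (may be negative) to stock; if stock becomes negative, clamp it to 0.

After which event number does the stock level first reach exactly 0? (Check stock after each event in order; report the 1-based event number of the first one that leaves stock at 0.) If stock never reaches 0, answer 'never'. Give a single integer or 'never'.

Processing events:
Start: stock = 15
  Event 1 (sale 23): sell min(23,15)=15. stock: 15 - 15 = 0. total_sold = 15
  Event 2 (sale 10): sell min(10,0)=0. stock: 0 - 0 = 0. total_sold = 15
  Event 3 (return 8): 0 + 8 = 8
  Event 4 (restock 6): 8 + 6 = 14
  Event 5 (restock 25): 14 + 25 = 39
  Event 6 (sale 16): sell min(16,39)=16. stock: 39 - 16 = 23. total_sold = 31
  Event 7 (restock 35): 23 + 35 = 58
  Event 8 (restock 15): 58 + 15 = 73
  Event 9 (sale 7): sell min(7,73)=7. stock: 73 - 7 = 66. total_sold = 38
  Event 10 (restock 11): 66 + 11 = 77
  Event 11 (sale 11): sell min(11,77)=11. stock: 77 - 11 = 66. total_sold = 49
Final: stock = 66, total_sold = 49

First zero at event 1.

Answer: 1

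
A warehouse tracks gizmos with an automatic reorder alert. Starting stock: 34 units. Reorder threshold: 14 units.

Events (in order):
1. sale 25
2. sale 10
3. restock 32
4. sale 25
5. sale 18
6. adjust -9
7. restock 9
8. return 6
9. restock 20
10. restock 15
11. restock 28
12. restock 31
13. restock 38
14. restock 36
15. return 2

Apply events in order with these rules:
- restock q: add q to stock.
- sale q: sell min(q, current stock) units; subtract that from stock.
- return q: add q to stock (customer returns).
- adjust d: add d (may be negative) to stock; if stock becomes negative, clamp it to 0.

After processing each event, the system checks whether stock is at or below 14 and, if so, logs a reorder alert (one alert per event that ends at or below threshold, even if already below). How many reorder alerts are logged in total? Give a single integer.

Answer: 6

Derivation:
Processing events:
Start: stock = 34
  Event 1 (sale 25): sell min(25,34)=25. stock: 34 - 25 = 9. total_sold = 25
  Event 2 (sale 10): sell min(10,9)=9. stock: 9 - 9 = 0. total_sold = 34
  Event 3 (restock 32): 0 + 32 = 32
  Event 4 (sale 25): sell min(25,32)=25. stock: 32 - 25 = 7. total_sold = 59
  Event 5 (sale 18): sell min(18,7)=7. stock: 7 - 7 = 0. total_sold = 66
  Event 6 (adjust -9): 0 + -9 = 0 (clamped to 0)
  Event 7 (restock 9): 0 + 9 = 9
  Event 8 (return 6): 9 + 6 = 15
  Event 9 (restock 20): 15 + 20 = 35
  Event 10 (restock 15): 35 + 15 = 50
  Event 11 (restock 28): 50 + 28 = 78
  Event 12 (restock 31): 78 + 31 = 109
  Event 13 (restock 38): 109 + 38 = 147
  Event 14 (restock 36): 147 + 36 = 183
  Event 15 (return 2): 183 + 2 = 185
Final: stock = 185, total_sold = 66

Checking against threshold 14:
  After event 1: stock=9 <= 14 -> ALERT
  After event 2: stock=0 <= 14 -> ALERT
  After event 3: stock=32 > 14
  After event 4: stock=7 <= 14 -> ALERT
  After event 5: stock=0 <= 14 -> ALERT
  After event 6: stock=0 <= 14 -> ALERT
  After event 7: stock=9 <= 14 -> ALERT
  After event 8: stock=15 > 14
  After event 9: stock=35 > 14
  After event 10: stock=50 > 14
  After event 11: stock=78 > 14
  After event 12: stock=109 > 14
  After event 13: stock=147 > 14
  After event 14: stock=183 > 14
  After event 15: stock=185 > 14
Alert events: [1, 2, 4, 5, 6, 7]. Count = 6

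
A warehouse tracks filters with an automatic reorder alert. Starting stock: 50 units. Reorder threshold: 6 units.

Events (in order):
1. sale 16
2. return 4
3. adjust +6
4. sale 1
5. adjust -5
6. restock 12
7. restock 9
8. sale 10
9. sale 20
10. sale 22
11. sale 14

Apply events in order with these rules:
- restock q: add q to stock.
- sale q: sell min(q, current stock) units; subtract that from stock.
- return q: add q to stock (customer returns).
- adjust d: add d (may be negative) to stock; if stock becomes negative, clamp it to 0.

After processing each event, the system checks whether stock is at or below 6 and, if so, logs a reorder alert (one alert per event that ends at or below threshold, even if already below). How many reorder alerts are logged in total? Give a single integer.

Answer: 1

Derivation:
Processing events:
Start: stock = 50
  Event 1 (sale 16): sell min(16,50)=16. stock: 50 - 16 = 34. total_sold = 16
  Event 2 (return 4): 34 + 4 = 38
  Event 3 (adjust +6): 38 + 6 = 44
  Event 4 (sale 1): sell min(1,44)=1. stock: 44 - 1 = 43. total_sold = 17
  Event 5 (adjust -5): 43 + -5 = 38
  Event 6 (restock 12): 38 + 12 = 50
  Event 7 (restock 9): 50 + 9 = 59
  Event 8 (sale 10): sell min(10,59)=10. stock: 59 - 10 = 49. total_sold = 27
  Event 9 (sale 20): sell min(20,49)=20. stock: 49 - 20 = 29. total_sold = 47
  Event 10 (sale 22): sell min(22,29)=22. stock: 29 - 22 = 7. total_sold = 69
  Event 11 (sale 14): sell min(14,7)=7. stock: 7 - 7 = 0. total_sold = 76
Final: stock = 0, total_sold = 76

Checking against threshold 6:
  After event 1: stock=34 > 6
  After event 2: stock=38 > 6
  After event 3: stock=44 > 6
  After event 4: stock=43 > 6
  After event 5: stock=38 > 6
  After event 6: stock=50 > 6
  After event 7: stock=59 > 6
  After event 8: stock=49 > 6
  After event 9: stock=29 > 6
  After event 10: stock=7 > 6
  After event 11: stock=0 <= 6 -> ALERT
Alert events: [11]. Count = 1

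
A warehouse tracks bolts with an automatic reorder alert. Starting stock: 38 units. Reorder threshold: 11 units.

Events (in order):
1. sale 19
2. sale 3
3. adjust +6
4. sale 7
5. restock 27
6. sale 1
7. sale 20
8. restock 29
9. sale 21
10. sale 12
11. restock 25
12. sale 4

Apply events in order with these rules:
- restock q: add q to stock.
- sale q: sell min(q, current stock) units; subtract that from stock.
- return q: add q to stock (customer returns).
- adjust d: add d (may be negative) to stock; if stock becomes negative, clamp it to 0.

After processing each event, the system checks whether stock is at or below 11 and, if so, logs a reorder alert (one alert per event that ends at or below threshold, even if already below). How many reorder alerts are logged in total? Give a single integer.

Processing events:
Start: stock = 38
  Event 1 (sale 19): sell min(19,38)=19. stock: 38 - 19 = 19. total_sold = 19
  Event 2 (sale 3): sell min(3,19)=3. stock: 19 - 3 = 16. total_sold = 22
  Event 3 (adjust +6): 16 + 6 = 22
  Event 4 (sale 7): sell min(7,22)=7. stock: 22 - 7 = 15. total_sold = 29
  Event 5 (restock 27): 15 + 27 = 42
  Event 6 (sale 1): sell min(1,42)=1. stock: 42 - 1 = 41. total_sold = 30
  Event 7 (sale 20): sell min(20,41)=20. stock: 41 - 20 = 21. total_sold = 50
  Event 8 (restock 29): 21 + 29 = 50
  Event 9 (sale 21): sell min(21,50)=21. stock: 50 - 21 = 29. total_sold = 71
  Event 10 (sale 12): sell min(12,29)=12. stock: 29 - 12 = 17. total_sold = 83
  Event 11 (restock 25): 17 + 25 = 42
  Event 12 (sale 4): sell min(4,42)=4. stock: 42 - 4 = 38. total_sold = 87
Final: stock = 38, total_sold = 87

Checking against threshold 11:
  After event 1: stock=19 > 11
  After event 2: stock=16 > 11
  After event 3: stock=22 > 11
  After event 4: stock=15 > 11
  After event 5: stock=42 > 11
  After event 6: stock=41 > 11
  After event 7: stock=21 > 11
  After event 8: stock=50 > 11
  After event 9: stock=29 > 11
  After event 10: stock=17 > 11
  After event 11: stock=42 > 11
  After event 12: stock=38 > 11
Alert events: []. Count = 0

Answer: 0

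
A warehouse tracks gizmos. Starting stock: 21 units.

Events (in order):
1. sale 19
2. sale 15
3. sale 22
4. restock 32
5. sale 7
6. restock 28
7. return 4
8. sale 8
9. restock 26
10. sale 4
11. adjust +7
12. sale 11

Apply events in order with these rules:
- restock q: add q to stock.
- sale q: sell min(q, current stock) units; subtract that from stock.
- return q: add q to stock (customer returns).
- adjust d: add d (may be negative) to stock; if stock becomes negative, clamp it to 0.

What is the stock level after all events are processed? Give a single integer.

Answer: 67

Derivation:
Processing events:
Start: stock = 21
  Event 1 (sale 19): sell min(19,21)=19. stock: 21 - 19 = 2. total_sold = 19
  Event 2 (sale 15): sell min(15,2)=2. stock: 2 - 2 = 0. total_sold = 21
  Event 3 (sale 22): sell min(22,0)=0. stock: 0 - 0 = 0. total_sold = 21
  Event 4 (restock 32): 0 + 32 = 32
  Event 5 (sale 7): sell min(7,32)=7. stock: 32 - 7 = 25. total_sold = 28
  Event 6 (restock 28): 25 + 28 = 53
  Event 7 (return 4): 53 + 4 = 57
  Event 8 (sale 8): sell min(8,57)=8. stock: 57 - 8 = 49. total_sold = 36
  Event 9 (restock 26): 49 + 26 = 75
  Event 10 (sale 4): sell min(4,75)=4. stock: 75 - 4 = 71. total_sold = 40
  Event 11 (adjust +7): 71 + 7 = 78
  Event 12 (sale 11): sell min(11,78)=11. stock: 78 - 11 = 67. total_sold = 51
Final: stock = 67, total_sold = 51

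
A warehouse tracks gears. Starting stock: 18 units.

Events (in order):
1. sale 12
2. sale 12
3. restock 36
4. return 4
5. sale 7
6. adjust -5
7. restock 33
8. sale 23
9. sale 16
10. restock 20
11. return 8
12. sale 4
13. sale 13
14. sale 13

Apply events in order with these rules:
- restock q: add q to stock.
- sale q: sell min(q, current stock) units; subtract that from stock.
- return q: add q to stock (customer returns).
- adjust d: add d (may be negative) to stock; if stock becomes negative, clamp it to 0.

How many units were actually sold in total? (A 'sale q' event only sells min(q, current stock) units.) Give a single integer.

Processing events:
Start: stock = 18
  Event 1 (sale 12): sell min(12,18)=12. stock: 18 - 12 = 6. total_sold = 12
  Event 2 (sale 12): sell min(12,6)=6. stock: 6 - 6 = 0. total_sold = 18
  Event 3 (restock 36): 0 + 36 = 36
  Event 4 (return 4): 36 + 4 = 40
  Event 5 (sale 7): sell min(7,40)=7. stock: 40 - 7 = 33. total_sold = 25
  Event 6 (adjust -5): 33 + -5 = 28
  Event 7 (restock 33): 28 + 33 = 61
  Event 8 (sale 23): sell min(23,61)=23. stock: 61 - 23 = 38. total_sold = 48
  Event 9 (sale 16): sell min(16,38)=16. stock: 38 - 16 = 22. total_sold = 64
  Event 10 (restock 20): 22 + 20 = 42
  Event 11 (return 8): 42 + 8 = 50
  Event 12 (sale 4): sell min(4,50)=4. stock: 50 - 4 = 46. total_sold = 68
  Event 13 (sale 13): sell min(13,46)=13. stock: 46 - 13 = 33. total_sold = 81
  Event 14 (sale 13): sell min(13,33)=13. stock: 33 - 13 = 20. total_sold = 94
Final: stock = 20, total_sold = 94

Answer: 94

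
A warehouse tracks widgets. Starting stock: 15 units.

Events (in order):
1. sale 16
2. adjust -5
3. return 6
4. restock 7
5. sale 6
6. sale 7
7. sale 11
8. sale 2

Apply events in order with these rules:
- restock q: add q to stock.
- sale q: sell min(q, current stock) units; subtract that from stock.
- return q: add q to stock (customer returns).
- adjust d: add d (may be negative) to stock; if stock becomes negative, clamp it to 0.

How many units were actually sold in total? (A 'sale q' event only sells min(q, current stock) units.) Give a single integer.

Processing events:
Start: stock = 15
  Event 1 (sale 16): sell min(16,15)=15. stock: 15 - 15 = 0. total_sold = 15
  Event 2 (adjust -5): 0 + -5 = 0 (clamped to 0)
  Event 3 (return 6): 0 + 6 = 6
  Event 4 (restock 7): 6 + 7 = 13
  Event 5 (sale 6): sell min(6,13)=6. stock: 13 - 6 = 7. total_sold = 21
  Event 6 (sale 7): sell min(7,7)=7. stock: 7 - 7 = 0. total_sold = 28
  Event 7 (sale 11): sell min(11,0)=0. stock: 0 - 0 = 0. total_sold = 28
  Event 8 (sale 2): sell min(2,0)=0. stock: 0 - 0 = 0. total_sold = 28
Final: stock = 0, total_sold = 28

Answer: 28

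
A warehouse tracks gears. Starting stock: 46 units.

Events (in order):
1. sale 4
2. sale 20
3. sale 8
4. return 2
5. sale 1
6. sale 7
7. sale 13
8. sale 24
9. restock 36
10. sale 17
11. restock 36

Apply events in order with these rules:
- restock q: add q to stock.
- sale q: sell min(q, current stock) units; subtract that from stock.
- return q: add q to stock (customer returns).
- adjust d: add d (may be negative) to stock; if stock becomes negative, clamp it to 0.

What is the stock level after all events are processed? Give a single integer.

Answer: 55

Derivation:
Processing events:
Start: stock = 46
  Event 1 (sale 4): sell min(4,46)=4. stock: 46 - 4 = 42. total_sold = 4
  Event 2 (sale 20): sell min(20,42)=20. stock: 42 - 20 = 22. total_sold = 24
  Event 3 (sale 8): sell min(8,22)=8. stock: 22 - 8 = 14. total_sold = 32
  Event 4 (return 2): 14 + 2 = 16
  Event 5 (sale 1): sell min(1,16)=1. stock: 16 - 1 = 15. total_sold = 33
  Event 6 (sale 7): sell min(7,15)=7. stock: 15 - 7 = 8. total_sold = 40
  Event 7 (sale 13): sell min(13,8)=8. stock: 8 - 8 = 0. total_sold = 48
  Event 8 (sale 24): sell min(24,0)=0. stock: 0 - 0 = 0. total_sold = 48
  Event 9 (restock 36): 0 + 36 = 36
  Event 10 (sale 17): sell min(17,36)=17. stock: 36 - 17 = 19. total_sold = 65
  Event 11 (restock 36): 19 + 36 = 55
Final: stock = 55, total_sold = 65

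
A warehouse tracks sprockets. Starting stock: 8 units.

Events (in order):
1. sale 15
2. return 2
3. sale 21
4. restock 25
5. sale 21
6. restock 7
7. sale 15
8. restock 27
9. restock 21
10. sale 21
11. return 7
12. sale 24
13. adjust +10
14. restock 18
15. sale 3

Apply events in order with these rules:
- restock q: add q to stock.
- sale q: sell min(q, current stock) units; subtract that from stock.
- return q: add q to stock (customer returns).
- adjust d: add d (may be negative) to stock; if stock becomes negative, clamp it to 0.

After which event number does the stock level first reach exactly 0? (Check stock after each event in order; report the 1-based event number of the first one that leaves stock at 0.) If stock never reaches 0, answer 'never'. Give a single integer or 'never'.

Answer: 1

Derivation:
Processing events:
Start: stock = 8
  Event 1 (sale 15): sell min(15,8)=8. stock: 8 - 8 = 0. total_sold = 8
  Event 2 (return 2): 0 + 2 = 2
  Event 3 (sale 21): sell min(21,2)=2. stock: 2 - 2 = 0. total_sold = 10
  Event 4 (restock 25): 0 + 25 = 25
  Event 5 (sale 21): sell min(21,25)=21. stock: 25 - 21 = 4. total_sold = 31
  Event 6 (restock 7): 4 + 7 = 11
  Event 7 (sale 15): sell min(15,11)=11. stock: 11 - 11 = 0. total_sold = 42
  Event 8 (restock 27): 0 + 27 = 27
  Event 9 (restock 21): 27 + 21 = 48
  Event 10 (sale 21): sell min(21,48)=21. stock: 48 - 21 = 27. total_sold = 63
  Event 11 (return 7): 27 + 7 = 34
  Event 12 (sale 24): sell min(24,34)=24. stock: 34 - 24 = 10. total_sold = 87
  Event 13 (adjust +10): 10 + 10 = 20
  Event 14 (restock 18): 20 + 18 = 38
  Event 15 (sale 3): sell min(3,38)=3. stock: 38 - 3 = 35. total_sold = 90
Final: stock = 35, total_sold = 90

First zero at event 1.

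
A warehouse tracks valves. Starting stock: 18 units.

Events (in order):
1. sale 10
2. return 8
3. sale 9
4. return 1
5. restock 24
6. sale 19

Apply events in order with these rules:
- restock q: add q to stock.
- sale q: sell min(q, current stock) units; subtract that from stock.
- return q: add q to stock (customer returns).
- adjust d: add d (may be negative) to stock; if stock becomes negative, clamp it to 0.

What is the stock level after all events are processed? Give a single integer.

Answer: 13

Derivation:
Processing events:
Start: stock = 18
  Event 1 (sale 10): sell min(10,18)=10. stock: 18 - 10 = 8. total_sold = 10
  Event 2 (return 8): 8 + 8 = 16
  Event 3 (sale 9): sell min(9,16)=9. stock: 16 - 9 = 7. total_sold = 19
  Event 4 (return 1): 7 + 1 = 8
  Event 5 (restock 24): 8 + 24 = 32
  Event 6 (sale 19): sell min(19,32)=19. stock: 32 - 19 = 13. total_sold = 38
Final: stock = 13, total_sold = 38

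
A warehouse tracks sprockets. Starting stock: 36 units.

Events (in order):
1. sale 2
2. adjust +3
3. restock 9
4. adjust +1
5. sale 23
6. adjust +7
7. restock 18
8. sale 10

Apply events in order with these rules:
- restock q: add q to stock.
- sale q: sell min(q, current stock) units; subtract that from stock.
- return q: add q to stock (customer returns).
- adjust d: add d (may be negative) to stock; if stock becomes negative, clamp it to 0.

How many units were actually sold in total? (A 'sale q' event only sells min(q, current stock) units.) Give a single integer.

Processing events:
Start: stock = 36
  Event 1 (sale 2): sell min(2,36)=2. stock: 36 - 2 = 34. total_sold = 2
  Event 2 (adjust +3): 34 + 3 = 37
  Event 3 (restock 9): 37 + 9 = 46
  Event 4 (adjust +1): 46 + 1 = 47
  Event 5 (sale 23): sell min(23,47)=23. stock: 47 - 23 = 24. total_sold = 25
  Event 6 (adjust +7): 24 + 7 = 31
  Event 7 (restock 18): 31 + 18 = 49
  Event 8 (sale 10): sell min(10,49)=10. stock: 49 - 10 = 39. total_sold = 35
Final: stock = 39, total_sold = 35

Answer: 35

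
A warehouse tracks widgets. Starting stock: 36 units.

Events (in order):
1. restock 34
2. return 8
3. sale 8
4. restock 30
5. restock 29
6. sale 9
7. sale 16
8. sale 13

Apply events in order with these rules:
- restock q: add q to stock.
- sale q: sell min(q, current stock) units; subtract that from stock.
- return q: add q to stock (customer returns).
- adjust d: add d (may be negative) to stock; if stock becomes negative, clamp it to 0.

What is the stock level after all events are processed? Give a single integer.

Processing events:
Start: stock = 36
  Event 1 (restock 34): 36 + 34 = 70
  Event 2 (return 8): 70 + 8 = 78
  Event 3 (sale 8): sell min(8,78)=8. stock: 78 - 8 = 70. total_sold = 8
  Event 4 (restock 30): 70 + 30 = 100
  Event 5 (restock 29): 100 + 29 = 129
  Event 6 (sale 9): sell min(9,129)=9. stock: 129 - 9 = 120. total_sold = 17
  Event 7 (sale 16): sell min(16,120)=16. stock: 120 - 16 = 104. total_sold = 33
  Event 8 (sale 13): sell min(13,104)=13. stock: 104 - 13 = 91. total_sold = 46
Final: stock = 91, total_sold = 46

Answer: 91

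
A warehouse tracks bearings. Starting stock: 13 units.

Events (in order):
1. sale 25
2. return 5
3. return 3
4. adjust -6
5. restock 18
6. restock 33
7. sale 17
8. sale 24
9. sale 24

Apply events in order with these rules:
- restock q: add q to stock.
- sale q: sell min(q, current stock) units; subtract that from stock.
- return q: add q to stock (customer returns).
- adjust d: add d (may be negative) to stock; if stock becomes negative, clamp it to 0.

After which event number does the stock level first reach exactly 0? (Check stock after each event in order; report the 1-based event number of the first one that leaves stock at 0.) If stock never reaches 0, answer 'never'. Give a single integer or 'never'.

Answer: 1

Derivation:
Processing events:
Start: stock = 13
  Event 1 (sale 25): sell min(25,13)=13. stock: 13 - 13 = 0. total_sold = 13
  Event 2 (return 5): 0 + 5 = 5
  Event 3 (return 3): 5 + 3 = 8
  Event 4 (adjust -6): 8 + -6 = 2
  Event 5 (restock 18): 2 + 18 = 20
  Event 6 (restock 33): 20 + 33 = 53
  Event 7 (sale 17): sell min(17,53)=17. stock: 53 - 17 = 36. total_sold = 30
  Event 8 (sale 24): sell min(24,36)=24. stock: 36 - 24 = 12. total_sold = 54
  Event 9 (sale 24): sell min(24,12)=12. stock: 12 - 12 = 0. total_sold = 66
Final: stock = 0, total_sold = 66

First zero at event 1.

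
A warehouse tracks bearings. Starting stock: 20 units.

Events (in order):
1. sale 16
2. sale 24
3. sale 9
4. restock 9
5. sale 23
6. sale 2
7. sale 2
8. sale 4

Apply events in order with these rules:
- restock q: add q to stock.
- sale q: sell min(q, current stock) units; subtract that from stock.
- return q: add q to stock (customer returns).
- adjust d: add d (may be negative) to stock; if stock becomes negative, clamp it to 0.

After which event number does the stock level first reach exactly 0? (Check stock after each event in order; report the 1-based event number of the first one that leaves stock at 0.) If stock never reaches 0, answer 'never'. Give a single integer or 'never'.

Processing events:
Start: stock = 20
  Event 1 (sale 16): sell min(16,20)=16. stock: 20 - 16 = 4. total_sold = 16
  Event 2 (sale 24): sell min(24,4)=4. stock: 4 - 4 = 0. total_sold = 20
  Event 3 (sale 9): sell min(9,0)=0. stock: 0 - 0 = 0. total_sold = 20
  Event 4 (restock 9): 0 + 9 = 9
  Event 5 (sale 23): sell min(23,9)=9. stock: 9 - 9 = 0. total_sold = 29
  Event 6 (sale 2): sell min(2,0)=0. stock: 0 - 0 = 0. total_sold = 29
  Event 7 (sale 2): sell min(2,0)=0. stock: 0 - 0 = 0. total_sold = 29
  Event 8 (sale 4): sell min(4,0)=0. stock: 0 - 0 = 0. total_sold = 29
Final: stock = 0, total_sold = 29

First zero at event 2.

Answer: 2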